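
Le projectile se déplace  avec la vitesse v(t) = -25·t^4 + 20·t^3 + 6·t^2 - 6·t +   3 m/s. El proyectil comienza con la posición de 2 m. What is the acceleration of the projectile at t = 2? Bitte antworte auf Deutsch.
Ausgehend von der Geschwindigkeit v(t) = -25·t^4 + 20·t^3 + 6·t^2 - 6·t + 3, nehmen wir 1 Ableitung. Mit d/dt von v(t) finden wir a(t) = -100·t^3 + 60·t^2 + 12·t - 6. Aus der Gleichung für die Beschleunigung a(t) = -100·t^3 + 60·t^2 + 12·t - 6, setzen wir t = 2 ein und erhalten a = -542.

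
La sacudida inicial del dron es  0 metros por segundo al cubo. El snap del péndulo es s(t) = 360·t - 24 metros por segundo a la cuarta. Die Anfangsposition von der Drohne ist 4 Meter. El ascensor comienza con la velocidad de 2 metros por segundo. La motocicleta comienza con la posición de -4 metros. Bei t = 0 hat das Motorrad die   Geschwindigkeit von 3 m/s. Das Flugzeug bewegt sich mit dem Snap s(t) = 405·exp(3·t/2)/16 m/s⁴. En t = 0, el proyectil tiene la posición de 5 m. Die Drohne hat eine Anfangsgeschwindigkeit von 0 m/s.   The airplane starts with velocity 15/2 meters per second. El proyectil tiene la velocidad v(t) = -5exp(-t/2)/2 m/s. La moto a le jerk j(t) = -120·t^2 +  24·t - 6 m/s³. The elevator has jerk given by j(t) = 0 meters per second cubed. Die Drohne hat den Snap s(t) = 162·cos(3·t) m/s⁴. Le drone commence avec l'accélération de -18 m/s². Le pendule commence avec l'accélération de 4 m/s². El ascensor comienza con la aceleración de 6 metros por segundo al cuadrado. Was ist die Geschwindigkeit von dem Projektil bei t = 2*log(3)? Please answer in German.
Wir haben die Geschwindigkeit v(t) = -5·exp(-t/2)/2. Durch Einsetzen von t = 2*log(3): v(2*log(3)) = -5/6.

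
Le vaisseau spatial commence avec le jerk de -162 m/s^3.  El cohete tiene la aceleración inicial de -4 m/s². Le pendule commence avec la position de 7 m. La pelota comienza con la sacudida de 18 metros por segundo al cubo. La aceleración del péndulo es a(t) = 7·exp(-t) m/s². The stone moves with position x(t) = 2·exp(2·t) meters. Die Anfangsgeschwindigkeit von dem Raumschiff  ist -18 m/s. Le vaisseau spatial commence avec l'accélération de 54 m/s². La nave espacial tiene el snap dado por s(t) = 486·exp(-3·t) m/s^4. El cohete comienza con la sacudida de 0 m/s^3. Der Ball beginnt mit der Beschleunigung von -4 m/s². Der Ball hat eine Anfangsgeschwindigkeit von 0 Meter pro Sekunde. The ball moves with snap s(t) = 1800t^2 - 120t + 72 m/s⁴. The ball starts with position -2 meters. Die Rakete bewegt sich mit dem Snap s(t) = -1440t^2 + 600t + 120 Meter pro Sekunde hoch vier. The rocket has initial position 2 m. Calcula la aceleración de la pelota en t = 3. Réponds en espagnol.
Debemos encontrar la antiderivada de nuestra ecuación del snap s(t) = 1800·t^2 - 120·t + 72 2 veces. La integral del snap es la sacudida. Usando j(0) = 18, obtenemos j(t) = 600·t^3 - 60·t^2 + 72·t + 18. La integral de la sacudida es la aceleración. Usando a(0) = -4, obtenemos a(t) = 150·t^4 - 20·t^3 + 36·t^2 + 18·t - 4. Tenemos la aceleración a(t) = 150·t^4 - 20·t^3 + 36·t^2 + 18·t - 4. Sustituyendo t = 3: a(3) = 11984.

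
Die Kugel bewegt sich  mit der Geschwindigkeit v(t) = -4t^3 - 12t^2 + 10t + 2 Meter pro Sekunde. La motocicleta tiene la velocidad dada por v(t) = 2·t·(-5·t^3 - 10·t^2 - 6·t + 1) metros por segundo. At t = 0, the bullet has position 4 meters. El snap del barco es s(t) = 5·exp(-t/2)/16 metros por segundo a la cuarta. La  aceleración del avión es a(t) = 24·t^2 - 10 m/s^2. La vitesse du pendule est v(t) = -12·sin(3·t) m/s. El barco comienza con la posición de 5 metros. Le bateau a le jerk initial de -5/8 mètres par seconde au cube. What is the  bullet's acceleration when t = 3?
To solve this, we need to take 1 derivative of our velocity equation v(t) = -4·t^3 - 12·t^2 + 10·t + 2. The derivative of velocity gives acceleration: a(t) = -12·t^2 - 24·t + 10. From the given acceleration equation a(t) = -12·t^2 - 24·t + 10, we substitute t = 3 to get a = -170.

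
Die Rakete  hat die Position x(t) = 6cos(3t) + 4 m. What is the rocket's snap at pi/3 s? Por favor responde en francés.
Nous devons dériver notre équation de la position x(t) = 6·cos(3·t) + 4 4 fois. La dérivée de la position donne la vitesse: v(t) = -18·sin(3·t). En prenant d/dt de v(t), nous trouvons a(t) = -54·cos(3·t). La dérivée de l'accélération donne le jerk: j(t) = 162·sin(3·t). En dérivant le jerk, nous obtenons le snap: s(t) = 486·cos(3·t). En utilisant s(t) = 486·cos(3·t) et en substituant t = pi/3, nous trouvons s = -486.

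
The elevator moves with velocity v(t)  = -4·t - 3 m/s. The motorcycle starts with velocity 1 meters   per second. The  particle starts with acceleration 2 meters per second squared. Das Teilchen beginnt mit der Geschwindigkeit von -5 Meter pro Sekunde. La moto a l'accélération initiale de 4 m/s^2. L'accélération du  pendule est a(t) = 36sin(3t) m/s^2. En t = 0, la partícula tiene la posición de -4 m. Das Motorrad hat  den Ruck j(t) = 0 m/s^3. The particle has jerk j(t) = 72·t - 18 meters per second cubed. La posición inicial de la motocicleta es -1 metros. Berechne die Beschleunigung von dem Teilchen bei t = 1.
Wir müssen das Integral unserer Gleichung für den Ruck j(t) = 72·t - 18 1-mal finden. Mit ∫j(t)dt und Anwendung von a(0) = 2, finden wir a(t) = 36·t^2 - 18·t + 2. Wir haben die Beschleunigung a(t) = 36·t^2 - 18·t + 2. Durch Einsetzen von t = 1: a(1) = 20.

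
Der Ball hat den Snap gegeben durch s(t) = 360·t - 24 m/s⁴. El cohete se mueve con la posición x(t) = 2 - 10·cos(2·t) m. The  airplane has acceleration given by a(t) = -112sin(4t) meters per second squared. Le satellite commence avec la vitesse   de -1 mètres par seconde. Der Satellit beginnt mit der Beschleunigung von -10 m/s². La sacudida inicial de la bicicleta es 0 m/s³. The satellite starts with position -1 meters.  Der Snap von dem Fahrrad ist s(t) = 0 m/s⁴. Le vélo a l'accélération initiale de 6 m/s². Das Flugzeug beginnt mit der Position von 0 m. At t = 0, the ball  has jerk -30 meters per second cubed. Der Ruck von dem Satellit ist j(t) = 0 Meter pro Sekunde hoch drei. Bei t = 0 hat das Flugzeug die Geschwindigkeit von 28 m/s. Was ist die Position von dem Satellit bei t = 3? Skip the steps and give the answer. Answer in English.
The answer is -49.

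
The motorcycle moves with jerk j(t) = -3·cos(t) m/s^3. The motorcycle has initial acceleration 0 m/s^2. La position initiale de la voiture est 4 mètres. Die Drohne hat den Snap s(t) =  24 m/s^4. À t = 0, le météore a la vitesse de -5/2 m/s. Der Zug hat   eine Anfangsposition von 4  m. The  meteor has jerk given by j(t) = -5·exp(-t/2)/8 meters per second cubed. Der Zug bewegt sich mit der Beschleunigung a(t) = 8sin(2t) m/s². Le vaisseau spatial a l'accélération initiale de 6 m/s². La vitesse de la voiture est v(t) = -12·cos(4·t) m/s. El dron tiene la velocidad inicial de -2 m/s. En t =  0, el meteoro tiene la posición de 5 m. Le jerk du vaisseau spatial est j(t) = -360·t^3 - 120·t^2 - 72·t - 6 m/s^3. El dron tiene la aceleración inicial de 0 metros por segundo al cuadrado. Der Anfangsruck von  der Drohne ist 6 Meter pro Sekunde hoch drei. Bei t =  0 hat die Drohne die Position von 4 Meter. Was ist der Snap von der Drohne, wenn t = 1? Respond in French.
De l'équation du snap s(t) = 24, nous substituons t = 1 pour obtenir s = 24.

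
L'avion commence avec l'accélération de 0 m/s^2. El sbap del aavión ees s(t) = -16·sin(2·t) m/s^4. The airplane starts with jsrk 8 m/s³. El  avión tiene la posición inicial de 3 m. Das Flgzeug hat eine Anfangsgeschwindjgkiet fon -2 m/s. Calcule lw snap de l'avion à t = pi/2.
De l'équation du snap s(t) = -16·sin(2·t), nous substituons t = pi/2 pour obtenir s = 0.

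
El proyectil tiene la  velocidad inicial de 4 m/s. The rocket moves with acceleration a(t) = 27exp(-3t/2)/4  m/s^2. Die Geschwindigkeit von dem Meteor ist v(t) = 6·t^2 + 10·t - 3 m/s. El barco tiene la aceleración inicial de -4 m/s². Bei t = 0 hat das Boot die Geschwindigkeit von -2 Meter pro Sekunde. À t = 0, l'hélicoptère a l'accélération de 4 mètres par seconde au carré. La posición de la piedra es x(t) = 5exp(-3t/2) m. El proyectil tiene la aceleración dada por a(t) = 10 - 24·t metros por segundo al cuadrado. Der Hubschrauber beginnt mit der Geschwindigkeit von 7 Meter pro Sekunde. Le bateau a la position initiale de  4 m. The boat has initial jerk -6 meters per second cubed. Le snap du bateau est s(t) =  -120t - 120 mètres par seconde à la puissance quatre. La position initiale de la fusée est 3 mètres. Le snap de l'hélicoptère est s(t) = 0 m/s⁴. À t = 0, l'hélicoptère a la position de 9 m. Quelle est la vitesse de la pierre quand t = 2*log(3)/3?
Pour résoudre ceci, nous devons prendre 1 dérivée de notre équation de la position x(t) = 5·exp(-3·t/2). En prenant d/dt de x(t), nous trouvons v(t) = -15·exp(-3·t/2)/2. Nous avons la vitesse v(t) = -15·exp(-3·t/2)/2. En substituant t = 2*log(3)/3: v(2*log(3)/3) = -5/2.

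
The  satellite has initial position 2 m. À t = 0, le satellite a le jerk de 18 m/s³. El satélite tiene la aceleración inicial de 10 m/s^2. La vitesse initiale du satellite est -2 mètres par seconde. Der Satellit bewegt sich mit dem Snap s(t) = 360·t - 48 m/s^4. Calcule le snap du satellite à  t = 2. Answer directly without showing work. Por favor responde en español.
s(2) = 672.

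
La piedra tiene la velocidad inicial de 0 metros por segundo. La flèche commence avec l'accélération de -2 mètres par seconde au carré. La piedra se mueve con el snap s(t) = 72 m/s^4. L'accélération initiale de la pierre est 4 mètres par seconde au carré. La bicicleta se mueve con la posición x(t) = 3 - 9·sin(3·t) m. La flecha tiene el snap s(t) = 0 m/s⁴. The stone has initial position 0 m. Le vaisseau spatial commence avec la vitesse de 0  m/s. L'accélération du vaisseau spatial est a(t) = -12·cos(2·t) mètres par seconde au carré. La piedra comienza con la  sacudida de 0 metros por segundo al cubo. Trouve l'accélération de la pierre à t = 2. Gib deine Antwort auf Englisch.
To find the answer, we compute 2 integrals of s(t) = 72. Taking ∫s(t)dt and applying j(0) = 0, we find j(t) = 72·t. The antiderivative of jerk is acceleration. Using a(0) = 4, we get a(t) = 36·t^2 + 4. We have acceleration a(t) = 36·t^2 + 4. Substituting t = 2: a(2) = 148.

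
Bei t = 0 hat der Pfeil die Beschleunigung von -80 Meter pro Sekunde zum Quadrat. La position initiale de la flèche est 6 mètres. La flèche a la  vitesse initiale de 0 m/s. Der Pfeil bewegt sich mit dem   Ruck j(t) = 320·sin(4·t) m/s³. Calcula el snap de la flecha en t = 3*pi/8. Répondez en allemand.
Ausgehend von dem Ruck j(t) = 320·sin(4·t), nehmen wir 1 Ableitung. Durch Ableiten von dem Ruck erhalten wir den Snap: s(t) = 1280·cos(4·t). Wir haben den Snap s(t) = 1280·cos(4·t). Durch Einsetzen von t = 3*pi/8: s(3*pi/8) = 0.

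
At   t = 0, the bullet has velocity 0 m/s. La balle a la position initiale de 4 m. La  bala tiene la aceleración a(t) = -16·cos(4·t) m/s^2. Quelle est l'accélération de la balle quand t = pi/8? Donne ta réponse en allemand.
Mit a(t) = -16·cos(4·t) und Einsetzen von t = pi/8, finden wir a = 0.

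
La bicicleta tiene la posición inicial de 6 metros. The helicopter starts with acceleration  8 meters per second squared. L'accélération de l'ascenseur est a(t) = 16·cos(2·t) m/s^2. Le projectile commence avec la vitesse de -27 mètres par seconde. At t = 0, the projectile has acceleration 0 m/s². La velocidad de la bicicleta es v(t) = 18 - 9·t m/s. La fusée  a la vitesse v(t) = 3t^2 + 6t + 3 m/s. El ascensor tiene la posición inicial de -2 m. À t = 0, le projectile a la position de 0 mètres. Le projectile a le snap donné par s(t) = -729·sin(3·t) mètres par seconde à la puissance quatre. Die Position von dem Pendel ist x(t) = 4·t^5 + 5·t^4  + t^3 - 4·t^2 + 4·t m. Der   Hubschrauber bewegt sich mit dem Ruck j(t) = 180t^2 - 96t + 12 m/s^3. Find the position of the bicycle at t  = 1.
We must find the integral of our velocity equation v(t) = 18 - 9·t 1 time. The antiderivative of velocity is position. Using x(0) = 6, we get x(t) = -9·t^2/2 + 18·t + 6. Using x(t) = -9·t^2/2 + 18·t + 6 and substituting t = 1, we find x = 39/2.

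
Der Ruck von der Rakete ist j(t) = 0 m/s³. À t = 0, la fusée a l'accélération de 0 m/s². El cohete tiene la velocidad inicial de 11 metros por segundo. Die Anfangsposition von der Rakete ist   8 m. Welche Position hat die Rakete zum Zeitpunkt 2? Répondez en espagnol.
Para resolver esto, necesitamos tomar 3 antiderivadas de nuestra ecuación de la sacudida j(t) = 0. Tomando ∫j(t)dt y aplicando a(0) = 0, encontramos a(t) = 0. La integral de la aceleración es la velocidad. Usando v(0) = 11, obtenemos v(t) = 11. Tomando ∫v(t)dt y aplicando x(0) = 8, encontramos x(t) = 11·t + 8. De la ecuación de la posición x(t) = 11·t + 8, sustituimos t = 2 para obtener x = 30.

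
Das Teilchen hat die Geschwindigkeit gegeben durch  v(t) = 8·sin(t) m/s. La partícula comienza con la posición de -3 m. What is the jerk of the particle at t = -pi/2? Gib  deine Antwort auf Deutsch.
Ausgehend von der Geschwindigkeit v(t) = 8·sin(t), nehmen wir 2 Ableitungen. Mit d/dt von v(t) finden wir a(t) = 8·cos(t). Durch Ableiten von der Beschleunigung erhalten wir den Ruck: j(t) = -8·sin(t). Wir haben den Ruck j(t) = -8·sin(t). Durch Einsetzen von t = -pi/2: j(-pi/2) = 8.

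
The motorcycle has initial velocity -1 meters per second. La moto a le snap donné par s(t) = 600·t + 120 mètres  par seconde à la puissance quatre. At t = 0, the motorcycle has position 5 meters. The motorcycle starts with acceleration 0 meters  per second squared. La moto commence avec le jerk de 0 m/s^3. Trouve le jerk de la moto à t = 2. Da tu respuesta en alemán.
Ausgehend von dem Snap s(t) = 600·t + 120, nehmen wir 1 Stammfunktion. Das Integral von dem Snap ist der Ruck. Mit j(0) = 0 erhalten wir j(t) = 60·t·(5·t + 2). Wir haben den Ruck j(t) = 60·t·(5·t + 2). Durch Einsetzen von t = 2: j(2) = 1440.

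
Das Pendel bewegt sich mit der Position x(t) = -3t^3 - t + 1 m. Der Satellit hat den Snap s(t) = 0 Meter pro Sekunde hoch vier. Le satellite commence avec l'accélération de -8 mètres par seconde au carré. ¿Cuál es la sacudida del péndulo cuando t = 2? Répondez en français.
Pour résoudre ceci, nous devons prendre 3 dérivées de notre équation de la position x(t) = -3·t^3 - t + 1. En dérivant la position, nous obtenons la vitesse: v(t) = -9·t^2 - 1. La dérivée de la vitesse donne l'accélération: a(t) = -18·t. En prenant d/dt de a(t), nous trouvons j(t) = -18. De l'équation du jerk j(t) = -18, nous substituons t = 2 pour obtenir j = -18.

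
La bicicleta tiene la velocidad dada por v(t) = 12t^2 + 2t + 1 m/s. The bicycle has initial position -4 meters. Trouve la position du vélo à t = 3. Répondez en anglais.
We must find the antiderivative of our velocity equation v(t) = 12·t^2 + 2·t + 1 1 time. The antiderivative of velocity, with x(0) = -4, gives position: x(t) = 4·t^3 + t^2 + t - 4. We have position x(t) = 4·t^3 + t^2 + t - 4. Substituting t = 3: x(3) = 116.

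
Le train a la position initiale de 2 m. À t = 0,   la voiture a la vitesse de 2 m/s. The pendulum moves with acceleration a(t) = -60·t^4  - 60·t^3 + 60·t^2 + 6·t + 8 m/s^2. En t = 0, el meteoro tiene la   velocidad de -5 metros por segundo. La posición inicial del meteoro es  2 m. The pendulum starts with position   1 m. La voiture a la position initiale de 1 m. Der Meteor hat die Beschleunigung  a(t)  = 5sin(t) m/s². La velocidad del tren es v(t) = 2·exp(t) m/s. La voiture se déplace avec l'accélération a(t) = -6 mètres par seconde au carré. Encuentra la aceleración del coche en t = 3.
Tenemos la aceleración a(t) = -6. Sustituyendo t = 3: a(3) = -6.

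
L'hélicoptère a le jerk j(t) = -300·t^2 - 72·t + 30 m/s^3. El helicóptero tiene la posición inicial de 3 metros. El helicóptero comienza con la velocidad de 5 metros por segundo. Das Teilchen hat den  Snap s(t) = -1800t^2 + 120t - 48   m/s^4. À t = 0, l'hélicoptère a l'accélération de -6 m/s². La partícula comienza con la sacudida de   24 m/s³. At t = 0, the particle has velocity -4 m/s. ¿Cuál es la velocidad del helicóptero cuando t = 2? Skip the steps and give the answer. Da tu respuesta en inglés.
v(2) = -443.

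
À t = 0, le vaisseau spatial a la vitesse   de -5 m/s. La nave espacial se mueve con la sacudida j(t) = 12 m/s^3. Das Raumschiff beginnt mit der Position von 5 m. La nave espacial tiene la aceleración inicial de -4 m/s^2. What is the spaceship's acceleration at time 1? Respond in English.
Starting from jerk j(t) = 12, we take 1 antiderivative. Taking ∫j(t)dt and applying a(0) = -4, we find a(t) = 12·t - 4. We have acceleration a(t) = 12·t - 4. Substituting t = 1: a(1) = 8.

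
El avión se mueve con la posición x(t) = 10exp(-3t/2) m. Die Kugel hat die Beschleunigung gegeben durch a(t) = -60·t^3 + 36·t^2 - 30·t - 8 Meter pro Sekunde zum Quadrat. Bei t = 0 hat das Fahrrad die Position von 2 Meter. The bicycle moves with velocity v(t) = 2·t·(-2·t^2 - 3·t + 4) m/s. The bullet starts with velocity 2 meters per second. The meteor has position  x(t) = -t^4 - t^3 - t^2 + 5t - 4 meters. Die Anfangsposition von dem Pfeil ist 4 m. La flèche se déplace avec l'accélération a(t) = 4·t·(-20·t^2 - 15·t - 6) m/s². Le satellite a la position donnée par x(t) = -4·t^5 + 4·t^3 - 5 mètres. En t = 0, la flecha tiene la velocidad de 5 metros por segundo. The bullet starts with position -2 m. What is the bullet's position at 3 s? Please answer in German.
Ausgehend von der Beschleunigung a(t) = -60·t^3 + 36·t^2 - 30·t - 8, nehmen wir 2 Integrale. Durch Integration von der Beschleunigung und Verwendung der Anfangsbedingung v(0) = 2, erhalten wir v(t) = -15·t^4 + 12·t^3 - 15·t^2 - 8·t + 2. Durch Integration von der Geschwindigkeit und Verwendung der Anfangsbedingung x(0) = -2, erhalten wir x(t) = -3·t^5 + 3·t^4 - 5·t^3 - 4·t^2 + 2·t - 2. Mit x(t) = -3·t^5 + 3·t^4 - 5·t^3 - 4·t^2 + 2·t - 2 und Einsetzen von t = 3, finden wir x = -653.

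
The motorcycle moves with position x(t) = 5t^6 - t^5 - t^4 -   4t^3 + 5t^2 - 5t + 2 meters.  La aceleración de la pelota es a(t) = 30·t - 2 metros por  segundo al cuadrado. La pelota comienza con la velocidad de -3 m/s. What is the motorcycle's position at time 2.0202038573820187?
We have position x(t) = 5·t^6 - t^5 - t^4 - 4·t^3 + 5·t^2 - 5·t + 2. Substituting t = 2.0202038573820187: x(2.0202038573820187) = 268.911987907241.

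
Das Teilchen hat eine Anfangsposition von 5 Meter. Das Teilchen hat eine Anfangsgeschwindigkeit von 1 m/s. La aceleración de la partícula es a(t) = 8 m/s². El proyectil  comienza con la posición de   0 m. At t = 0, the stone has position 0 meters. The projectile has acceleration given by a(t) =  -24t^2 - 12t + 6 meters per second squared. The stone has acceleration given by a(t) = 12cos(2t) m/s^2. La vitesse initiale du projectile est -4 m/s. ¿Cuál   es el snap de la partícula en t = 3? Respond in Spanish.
Para resolver esto, necesitamos tomar 2 derivadas de nuestra ecuación de la aceleración a(t) = 8. La derivada de la aceleración da la sacudida: j(t) = 0. Derivando la sacudida, obtenemos el snap: s(t) = 0. De la ecuación del snap s(t) = 0, sustituimos t = 3 para obtener s = 0.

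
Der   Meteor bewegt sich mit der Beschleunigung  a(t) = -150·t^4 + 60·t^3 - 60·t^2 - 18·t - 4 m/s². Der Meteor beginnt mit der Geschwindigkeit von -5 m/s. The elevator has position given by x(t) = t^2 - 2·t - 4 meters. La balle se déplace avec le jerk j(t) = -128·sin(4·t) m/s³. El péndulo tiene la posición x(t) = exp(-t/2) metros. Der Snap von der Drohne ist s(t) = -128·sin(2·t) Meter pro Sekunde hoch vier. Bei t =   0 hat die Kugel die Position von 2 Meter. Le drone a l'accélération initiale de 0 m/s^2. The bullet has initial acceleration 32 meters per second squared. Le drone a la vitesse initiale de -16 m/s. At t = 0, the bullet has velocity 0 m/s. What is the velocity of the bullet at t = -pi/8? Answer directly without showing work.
The velocity at t = -pi/8 is v = -8.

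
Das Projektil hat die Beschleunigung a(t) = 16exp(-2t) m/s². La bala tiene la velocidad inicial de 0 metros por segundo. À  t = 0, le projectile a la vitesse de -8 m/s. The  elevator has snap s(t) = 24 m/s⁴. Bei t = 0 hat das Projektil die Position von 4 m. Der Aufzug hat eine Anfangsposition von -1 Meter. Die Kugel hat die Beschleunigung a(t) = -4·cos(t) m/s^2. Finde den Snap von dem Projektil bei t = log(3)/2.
Um dies zu lösen, müssen wir 2 Ableitungen unserer Gleichung für die Beschleunigung a(t) = 16·exp(-2·t) nehmen. Mit d/dt von a(t) finden wir j(t) = -32·exp(-2·t). Die Ableitung von dem Ruck ergibt den Snap: s(t) = 64·exp(-2·t). Aus der Gleichung für den Snap s(t) = 64·exp(-2·t), setzen wir t = log(3)/2 ein und erhalten s = 64/3.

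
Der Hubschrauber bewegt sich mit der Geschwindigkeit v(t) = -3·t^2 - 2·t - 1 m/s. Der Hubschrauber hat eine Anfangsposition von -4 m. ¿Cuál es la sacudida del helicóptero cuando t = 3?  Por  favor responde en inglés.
Starting from velocity v(t) = -3·t^2 - 2·t - 1, we take 2 derivatives. The derivative of velocity gives acceleration: a(t) = -6·t - 2. The derivative of acceleration gives jerk: j(t) = -6. We have jerk j(t) = -6. Substituting t = 3: j(3) = -6.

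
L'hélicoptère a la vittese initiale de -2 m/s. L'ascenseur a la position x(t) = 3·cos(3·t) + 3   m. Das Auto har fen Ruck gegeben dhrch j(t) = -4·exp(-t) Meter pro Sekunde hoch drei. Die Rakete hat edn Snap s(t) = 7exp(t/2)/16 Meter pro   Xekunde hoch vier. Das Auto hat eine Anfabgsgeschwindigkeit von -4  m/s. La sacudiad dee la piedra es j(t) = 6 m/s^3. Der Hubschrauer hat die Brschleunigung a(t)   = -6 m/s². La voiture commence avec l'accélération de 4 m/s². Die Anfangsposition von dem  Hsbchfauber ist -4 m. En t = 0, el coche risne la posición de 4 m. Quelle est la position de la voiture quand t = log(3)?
Nous devons trouver la primitive de notre équation du jerk j(t) = -4·exp(-t) 3 fois. La primitive du jerk est l'accélération. En utilisant a(0) = 4, nous obtenons a(t) = 4·exp(-t). La primitive de l'accélération, avec v(0) = -4, donne la vitesse: v(t) = -4·exp(-t). En prenant ∫v(t)dt et en appliquant x(0) = 4, nous trouvons x(t) = 4·exp(-t). Nous avons la position x(t) = 4·exp(-t). En substituant t = log(3): x(log(3)) = 4/3.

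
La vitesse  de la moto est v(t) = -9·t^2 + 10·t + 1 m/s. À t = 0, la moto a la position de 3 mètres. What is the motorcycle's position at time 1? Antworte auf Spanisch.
Para resolver esto, necesitamos tomar 1 integral de nuestra ecuación de la velocidad v(t) = -9·t^2 + 10·t + 1. Tomando ∫v(t)dt y aplicando x(0) = 3, encontramos x(t) = -3·t^3 + 5·t^2 + t + 3. De la ecuación de la posición x(t) = -3·t^3 + 5·t^2 + t + 3, sustituimos t = 1 para obtener x = 6.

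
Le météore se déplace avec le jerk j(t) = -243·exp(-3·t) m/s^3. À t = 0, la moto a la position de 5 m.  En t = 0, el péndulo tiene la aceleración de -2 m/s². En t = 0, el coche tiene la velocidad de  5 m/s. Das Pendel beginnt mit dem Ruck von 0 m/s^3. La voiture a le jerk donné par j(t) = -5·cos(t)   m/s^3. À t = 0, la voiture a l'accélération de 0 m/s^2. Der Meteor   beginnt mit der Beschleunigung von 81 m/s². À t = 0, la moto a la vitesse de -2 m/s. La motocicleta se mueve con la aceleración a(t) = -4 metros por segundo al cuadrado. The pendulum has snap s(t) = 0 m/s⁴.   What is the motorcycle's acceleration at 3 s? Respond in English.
We have acceleration a(t) = -4. Substituting t = 3: a(3) = -4.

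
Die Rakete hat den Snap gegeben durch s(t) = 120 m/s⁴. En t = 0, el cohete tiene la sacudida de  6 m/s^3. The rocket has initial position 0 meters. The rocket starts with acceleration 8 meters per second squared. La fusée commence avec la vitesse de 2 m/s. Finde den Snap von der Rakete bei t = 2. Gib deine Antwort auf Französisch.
Nous avons le snap s(t) = 120. En substituant t = 2: s(2) = 120.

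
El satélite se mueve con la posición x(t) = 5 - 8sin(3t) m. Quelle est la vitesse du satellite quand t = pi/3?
Pour résoudre ceci, nous devons prendre 1 dérivée de notre équation de la position x(t) = 5 - 8·sin(3·t). En dérivant la position, nous obtenons la vitesse: v(t) = -24·cos(3·t). En utilisant v(t) = -24·cos(3·t) et en substituant t = pi/3, nous trouvons v = 24.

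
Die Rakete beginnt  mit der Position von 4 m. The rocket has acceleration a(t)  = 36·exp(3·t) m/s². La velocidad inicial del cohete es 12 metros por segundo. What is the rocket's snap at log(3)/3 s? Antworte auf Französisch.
Nous devons dériver notre équation de l'accélération a(t) = 36·exp(3·t) 2 fois. La dérivée de l'accélération donne le jerk: j(t) = 108·exp(3·t). En prenant d/dt de j(t), nous trouvons s(t) = 324·exp(3·t). En utilisant s(t) = 324·exp(3·t) et en substituant t = log(3)/3, nous trouvons s = 972.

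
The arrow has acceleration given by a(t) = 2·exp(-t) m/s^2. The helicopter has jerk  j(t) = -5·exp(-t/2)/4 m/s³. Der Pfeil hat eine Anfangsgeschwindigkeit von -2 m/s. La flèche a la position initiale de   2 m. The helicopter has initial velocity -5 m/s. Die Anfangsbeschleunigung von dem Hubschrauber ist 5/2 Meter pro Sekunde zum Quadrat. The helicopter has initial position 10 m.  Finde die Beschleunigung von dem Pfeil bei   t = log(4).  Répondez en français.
Nous avons l'accélération a(t) = 2·exp(-t). En substituant t = log(4): a(log(4)) = 1/2.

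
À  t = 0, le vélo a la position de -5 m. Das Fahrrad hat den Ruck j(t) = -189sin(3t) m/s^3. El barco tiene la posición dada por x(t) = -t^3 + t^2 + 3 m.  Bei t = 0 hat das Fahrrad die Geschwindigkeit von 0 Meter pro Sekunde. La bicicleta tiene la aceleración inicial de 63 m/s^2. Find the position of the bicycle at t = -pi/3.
We must find the integral of our jerk equation j(t) = -189·sin(3·t) 3 times. Finding the integral of j(t) and using a(0) = 63: a(t) = 63·cos(3·t). Finding the antiderivative of a(t) and using v(0) = 0: v(t) = 21·sin(3·t). Taking ∫v(t)dt and applying x(0) = -5, we find x(t) = 2 - 7·cos(3·t). We have position x(t) = 2 - 7·cos(3·t). Substituting t = -pi/3: x(-pi/3) = 9.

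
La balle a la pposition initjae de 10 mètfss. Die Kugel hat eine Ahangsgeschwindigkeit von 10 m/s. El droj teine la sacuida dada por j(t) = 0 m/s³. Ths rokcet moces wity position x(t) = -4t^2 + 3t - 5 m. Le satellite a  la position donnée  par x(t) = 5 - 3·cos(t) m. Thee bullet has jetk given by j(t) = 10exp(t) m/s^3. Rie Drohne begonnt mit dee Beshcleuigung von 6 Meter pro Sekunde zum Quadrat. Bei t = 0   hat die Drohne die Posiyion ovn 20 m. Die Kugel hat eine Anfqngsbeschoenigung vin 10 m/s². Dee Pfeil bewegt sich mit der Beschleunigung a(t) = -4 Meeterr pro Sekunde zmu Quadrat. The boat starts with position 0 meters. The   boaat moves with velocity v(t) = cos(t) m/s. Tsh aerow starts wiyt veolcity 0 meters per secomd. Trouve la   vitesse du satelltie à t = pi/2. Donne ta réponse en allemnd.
Ausgehend von der Position x(t) = 5 - 3·cos(t), nehmen wir 1 Ableitung. Die Ableitung von der Position ergibt die Geschwindigkeit: v(t) = 3·sin(t). Aus der Gleichung für die Geschwindigkeit v(t) = 3·sin(t), setzen wir t = pi/2 ein und erhalten v = 3.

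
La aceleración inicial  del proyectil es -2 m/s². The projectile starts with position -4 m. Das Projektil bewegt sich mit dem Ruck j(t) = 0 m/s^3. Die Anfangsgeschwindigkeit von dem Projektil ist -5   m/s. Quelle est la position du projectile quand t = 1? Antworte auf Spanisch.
Para resolver esto, necesitamos tomar 3 integrales de nuestra ecuación de la sacudida j(t) = 0. Tomando ∫j(t)dt y aplicando a(0) = -2, encontramos a(t) = -2. Integrando la aceleración y usando la condición inicial v(0) = -5, obtenemos v(t) = -2·t - 5. Tomando ∫v(t)dt y aplicando x(0) = -4, encontramos x(t) = -t^2 - 5·t - 4. De la ecuación de la posición x(t) = -t^2 - 5·t - 4, sustituimos t = 1 para obtener x = -10.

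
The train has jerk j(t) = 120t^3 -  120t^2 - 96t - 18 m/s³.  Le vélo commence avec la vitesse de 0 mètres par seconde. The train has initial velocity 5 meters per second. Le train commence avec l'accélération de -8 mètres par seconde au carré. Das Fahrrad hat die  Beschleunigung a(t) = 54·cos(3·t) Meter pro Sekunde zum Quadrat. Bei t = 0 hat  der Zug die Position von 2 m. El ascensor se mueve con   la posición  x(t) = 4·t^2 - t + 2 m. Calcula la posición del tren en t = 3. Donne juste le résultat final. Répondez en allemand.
Die Position bei t = 3 ist x = -181.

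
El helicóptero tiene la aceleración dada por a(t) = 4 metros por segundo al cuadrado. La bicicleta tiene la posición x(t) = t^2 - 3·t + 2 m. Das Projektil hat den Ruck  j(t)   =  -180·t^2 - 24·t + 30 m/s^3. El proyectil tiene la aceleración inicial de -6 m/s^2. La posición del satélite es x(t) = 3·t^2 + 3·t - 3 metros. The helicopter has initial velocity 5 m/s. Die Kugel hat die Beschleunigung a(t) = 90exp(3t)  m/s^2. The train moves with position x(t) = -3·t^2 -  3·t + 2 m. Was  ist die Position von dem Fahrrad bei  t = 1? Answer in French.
En utilisant x(t) = t^2 - 3·t + 2 et en substituant t = 1, nous trouvons x = 0.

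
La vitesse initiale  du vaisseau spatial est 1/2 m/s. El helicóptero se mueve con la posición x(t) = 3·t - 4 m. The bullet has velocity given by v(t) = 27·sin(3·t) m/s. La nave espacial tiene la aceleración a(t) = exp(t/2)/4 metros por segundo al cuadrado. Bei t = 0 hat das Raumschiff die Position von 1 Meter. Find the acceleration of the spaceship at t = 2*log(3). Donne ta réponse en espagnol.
Tenemos la aceleración a(t) = exp(t/2)/4. Sustituyendo t = 2*log(3): a(2*log(3)) = 3/4.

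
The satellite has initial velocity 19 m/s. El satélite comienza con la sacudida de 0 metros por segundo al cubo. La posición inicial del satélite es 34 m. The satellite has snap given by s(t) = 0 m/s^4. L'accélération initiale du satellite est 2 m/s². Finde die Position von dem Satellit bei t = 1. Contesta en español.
Necesitamos integrar nuestra ecuación del snap s(t) = 0 4 veces. Tomando ∫s(t)dt y aplicando j(0) = 0, encontramos j(t) = 0. Tomando ∫j(t)dt y aplicando a(0) = 2, encontramos a(t) = 2. La antiderivada de la aceleración, con v(0) = 19, da la velocidad: v(t) = 2·t + 19. La integral de la velocidad, con x(0) = 34, da la posición: x(t) = t^2 + 19·t + 34. Tenemos la posición x(t) = t^2 + 19·t + 34. Sustituyendo t = 1: x(1) = 54.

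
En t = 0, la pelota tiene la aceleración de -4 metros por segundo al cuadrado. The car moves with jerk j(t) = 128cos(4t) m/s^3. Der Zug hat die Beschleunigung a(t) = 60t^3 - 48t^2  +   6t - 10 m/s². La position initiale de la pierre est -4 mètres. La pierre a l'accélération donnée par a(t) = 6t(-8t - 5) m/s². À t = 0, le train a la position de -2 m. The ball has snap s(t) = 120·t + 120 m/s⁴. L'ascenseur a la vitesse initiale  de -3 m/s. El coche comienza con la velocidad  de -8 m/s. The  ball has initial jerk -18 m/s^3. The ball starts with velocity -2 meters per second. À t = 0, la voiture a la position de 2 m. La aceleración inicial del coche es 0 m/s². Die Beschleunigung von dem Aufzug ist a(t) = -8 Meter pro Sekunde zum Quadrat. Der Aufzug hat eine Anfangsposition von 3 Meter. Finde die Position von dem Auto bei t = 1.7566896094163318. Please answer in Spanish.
Necesitamos integrar nuestra ecuación de la sacudida j(t) = 128·cos(4·t) 3 veces. La integral de la sacudida es la aceleración. Usando a(0) = 0, obtenemos a(t) = 32·sin(4·t). Integrando la aceleración y usando la condición inicial v(0) = -8, obtenemos v(t) = -8·cos(4·t). Integrando la velocidad y usando la condición inicial x(0) = 2, obtenemos x(t) = 2 - 2·sin(4·t). De la ecuación de la posición x(t) = 2 - 2·sin(4·t), sustituimos t = 1.7566896094163318 para obtener x = 0.646155507734122.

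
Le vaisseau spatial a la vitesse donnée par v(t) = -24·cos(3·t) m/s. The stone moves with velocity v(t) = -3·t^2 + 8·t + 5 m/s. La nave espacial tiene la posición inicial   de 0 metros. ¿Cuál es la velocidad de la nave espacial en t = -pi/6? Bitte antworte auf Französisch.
En utilisant v(t) = -24·cos(3·t) et en substituant t = -pi/6, nous trouvons v = 0.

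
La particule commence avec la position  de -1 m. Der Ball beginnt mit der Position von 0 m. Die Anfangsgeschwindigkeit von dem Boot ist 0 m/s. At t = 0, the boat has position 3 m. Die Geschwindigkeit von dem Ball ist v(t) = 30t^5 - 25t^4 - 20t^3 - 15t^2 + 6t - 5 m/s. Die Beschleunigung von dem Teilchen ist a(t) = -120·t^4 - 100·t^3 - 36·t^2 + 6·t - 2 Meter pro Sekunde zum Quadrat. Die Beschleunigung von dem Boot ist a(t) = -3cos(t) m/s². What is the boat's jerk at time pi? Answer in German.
Ausgehend von der Beschleunigung a(t) = -3·cos(t), nehmen wir 1 Ableitung. Mit d/dt von a(t) finden wir j(t) = 3·sin(t). Mit j(t) = 3·sin(t) und Einsetzen von t = pi, finden wir j = 0.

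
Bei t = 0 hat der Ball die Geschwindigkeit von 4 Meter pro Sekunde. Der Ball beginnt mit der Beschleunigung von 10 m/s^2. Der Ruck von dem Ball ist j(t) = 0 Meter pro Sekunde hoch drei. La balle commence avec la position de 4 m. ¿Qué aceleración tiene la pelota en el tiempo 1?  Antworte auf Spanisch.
Necesitamos integrar nuestra ecuación de la sacudida j(t) = 0 1 vez. La antiderivada de la sacudida es la aceleración. Usando a(0) = 10, obtenemos a(t) = 10. Usando a(t) = 10 y sustituyendo t = 1, encontramos a = 10.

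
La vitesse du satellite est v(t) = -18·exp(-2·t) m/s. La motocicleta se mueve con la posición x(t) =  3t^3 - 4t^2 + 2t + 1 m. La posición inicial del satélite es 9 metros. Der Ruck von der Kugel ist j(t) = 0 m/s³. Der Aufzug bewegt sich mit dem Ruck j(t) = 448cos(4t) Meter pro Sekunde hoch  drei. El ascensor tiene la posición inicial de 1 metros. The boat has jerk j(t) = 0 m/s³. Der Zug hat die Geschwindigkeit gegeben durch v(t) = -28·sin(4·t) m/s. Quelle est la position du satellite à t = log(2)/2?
Pour résoudre ceci, nous devons prendre 1 intégrale de notre équation de la vitesse v(t) = -18·exp(-2·t). En intégrant la vitesse et en utilisant la condition initiale x(0) = 9, nous obtenons x(t) = 9·exp(-2·t). De l'équation de la position x(t) = 9·exp(-2·t), nous substituons t = log(2)/2 pour obtenir x = 9/2.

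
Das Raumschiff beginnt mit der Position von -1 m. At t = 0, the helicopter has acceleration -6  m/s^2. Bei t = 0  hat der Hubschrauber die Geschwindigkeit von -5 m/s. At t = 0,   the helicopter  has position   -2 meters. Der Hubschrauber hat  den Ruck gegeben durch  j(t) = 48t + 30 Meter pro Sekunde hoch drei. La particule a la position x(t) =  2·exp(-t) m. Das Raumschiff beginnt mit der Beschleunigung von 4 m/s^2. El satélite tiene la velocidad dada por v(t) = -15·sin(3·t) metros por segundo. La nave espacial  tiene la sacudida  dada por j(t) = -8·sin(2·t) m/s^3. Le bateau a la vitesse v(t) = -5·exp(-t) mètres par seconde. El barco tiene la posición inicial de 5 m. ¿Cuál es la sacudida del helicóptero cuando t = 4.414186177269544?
Tenemos la sacudida j(t) = 48·t + 30. Sustituyendo t = 4.414186177269544: j(4.414186177269544) = 241.880936508938.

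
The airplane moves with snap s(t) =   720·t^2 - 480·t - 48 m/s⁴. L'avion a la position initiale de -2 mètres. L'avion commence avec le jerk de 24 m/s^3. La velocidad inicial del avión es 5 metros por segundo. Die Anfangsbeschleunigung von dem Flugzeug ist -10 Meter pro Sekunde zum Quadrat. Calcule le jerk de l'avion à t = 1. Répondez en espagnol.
Partiendo del snap s(t) = 720·t^2 - 480·t - 48, tomamos 1 antiderivada. La integral del snap, con j(0) = 24, da la sacudida: j(t) = 240·t^3 - 240·t^2 - 48·t + 24. De la ecuación de la sacudida j(t) = 240·t^3 - 240·t^2 - 48·t + 24, sustituimos t = 1 para obtener j = -24.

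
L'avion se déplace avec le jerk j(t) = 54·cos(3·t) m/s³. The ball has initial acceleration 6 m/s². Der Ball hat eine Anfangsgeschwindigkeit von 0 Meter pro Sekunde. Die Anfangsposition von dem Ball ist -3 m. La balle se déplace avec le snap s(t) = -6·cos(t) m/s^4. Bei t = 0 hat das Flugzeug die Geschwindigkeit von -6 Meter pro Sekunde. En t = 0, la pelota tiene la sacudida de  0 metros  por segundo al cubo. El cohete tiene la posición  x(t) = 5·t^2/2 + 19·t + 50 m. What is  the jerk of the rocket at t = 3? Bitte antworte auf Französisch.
En partant de la position x(t) = 5·t^2/2 + 19·t + 50, nous prenons 3 dérivées. La dérivée de la position donne la vitesse: v(t) = 5·t + 19. En prenant d/dt de v(t), nous trouvons a(t) = 5. En dérivant l'accélération, nous obtenons le jerk: j(t) = 0. Nous avons le jerk j(t) = 0. En substituant t = 3: j(3) = 0.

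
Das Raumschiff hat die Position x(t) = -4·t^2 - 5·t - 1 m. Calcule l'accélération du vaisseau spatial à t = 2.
En partant de la position x(t) = -4·t^2 - 5·t - 1, nous prenons 2 dérivées. La dérivée de la position donne la vitesse: v(t) = -8·t - 5. En prenant d/dt de v(t), nous trouvons a(t) = -8. De l'équation de l'accélération a(t) = -8, nous substituons t = 2 pour obtenir a = -8.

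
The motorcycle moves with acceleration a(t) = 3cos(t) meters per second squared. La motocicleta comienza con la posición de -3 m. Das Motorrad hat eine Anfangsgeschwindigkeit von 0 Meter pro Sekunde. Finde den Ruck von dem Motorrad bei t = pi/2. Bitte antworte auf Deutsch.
Wir müssen unsere Gleichung für die Beschleunigung a(t) = 3·cos(t) 1-mal ableiten. Die Ableitung von der Beschleunigung ergibt den Ruck: j(t) = -3·sin(t). Mit j(t) = -3·sin(t) und Einsetzen von t = pi/2, finden wir j = -3.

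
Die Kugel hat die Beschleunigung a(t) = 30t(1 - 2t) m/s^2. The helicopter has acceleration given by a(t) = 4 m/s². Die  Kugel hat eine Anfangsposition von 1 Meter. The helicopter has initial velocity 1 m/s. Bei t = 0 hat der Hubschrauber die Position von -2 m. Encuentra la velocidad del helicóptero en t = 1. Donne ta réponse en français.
En partant de l'accélération a(t) = 4, nous prenons 1 intégrale. En intégrant l'accélération et en utilisant la condition initiale v(0) = 1, nous obtenons v(t) = 4·t + 1. En utilisant v(t) = 4·t + 1 et en substituant t = 1, nous trouvons v = 5.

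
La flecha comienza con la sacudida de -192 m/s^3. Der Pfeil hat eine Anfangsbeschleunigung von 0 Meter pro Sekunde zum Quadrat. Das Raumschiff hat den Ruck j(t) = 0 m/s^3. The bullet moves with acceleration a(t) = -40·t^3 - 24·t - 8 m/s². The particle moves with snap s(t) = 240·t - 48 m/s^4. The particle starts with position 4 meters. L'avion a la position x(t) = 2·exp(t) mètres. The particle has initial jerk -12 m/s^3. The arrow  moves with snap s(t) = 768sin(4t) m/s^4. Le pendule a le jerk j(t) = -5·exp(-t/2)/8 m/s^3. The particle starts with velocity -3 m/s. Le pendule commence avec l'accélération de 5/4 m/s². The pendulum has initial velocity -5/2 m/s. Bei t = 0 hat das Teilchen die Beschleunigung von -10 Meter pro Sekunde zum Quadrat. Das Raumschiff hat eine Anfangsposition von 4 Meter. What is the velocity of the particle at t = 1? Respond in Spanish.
Debemos encontrar la integral de nuestra ecuación del snap s(t) = 240·t - 48 3 veces. Tomando ∫s(t)dt y aplicando j(0) = -12, encontramos j(t) = 120·t^2 - 48·t - 12. La antiderivada de la sacudida, con a(0) = -10, da la aceleración: a(t) = 40·t^3 - 24·t^2 - 12·t - 10. La antiderivada de la aceleración, con v(0) = -3, da la velocidad: v(t) = 10·t^4 - 8·t^3 - 6·t^2 - 10·t - 3. Usando v(t) = 10·t^4 - 8·t^3 - 6·t^2 - 10·t - 3 y sustituyendo t = 1, encontramos v = -17.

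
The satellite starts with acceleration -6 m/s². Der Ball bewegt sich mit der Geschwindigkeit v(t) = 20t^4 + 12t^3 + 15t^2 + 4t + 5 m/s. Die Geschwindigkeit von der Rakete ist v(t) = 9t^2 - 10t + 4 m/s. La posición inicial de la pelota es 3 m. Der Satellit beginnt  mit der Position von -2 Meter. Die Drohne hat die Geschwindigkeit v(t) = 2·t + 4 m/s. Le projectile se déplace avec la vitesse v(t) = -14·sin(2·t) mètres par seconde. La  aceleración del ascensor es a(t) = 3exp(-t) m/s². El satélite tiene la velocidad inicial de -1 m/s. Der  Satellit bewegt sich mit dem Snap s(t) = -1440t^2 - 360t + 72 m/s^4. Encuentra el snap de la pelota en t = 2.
Partiendo de la velocidad v(t) = 20·t^4 + 12·t^3 + 15·t^2 + 4·t + 5, tomamos 3 derivadas. La derivada de la velocidad da la aceleración: a(t) = 80·t^3 + 36·t^2 + 30·t + 4. Tomando d/dt de a(t), encontramos j(t) = 240·t^2 + 72·t + 30. Tomando d/dt de j(t), encontramos s(t) = 480·t + 72. Usando s(t) = 480·t + 72 y sustituyendo t = 2, encontramos s = 1032.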